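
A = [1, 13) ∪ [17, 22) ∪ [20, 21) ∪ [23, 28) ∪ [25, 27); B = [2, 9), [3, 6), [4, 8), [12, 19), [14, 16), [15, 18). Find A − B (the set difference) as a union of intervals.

[1, 2) ∪ [9, 12) ∪ [19, 22) ∪ [23, 28)

A, merged: [1, 13), [17, 22), [23, 28).
B, merged: [2, 9), [12, 19).
[1, 13) \ B = [1, 2), [9, 12).
[17, 22) \ B = [19, 22).
[23, 28): nothing removed.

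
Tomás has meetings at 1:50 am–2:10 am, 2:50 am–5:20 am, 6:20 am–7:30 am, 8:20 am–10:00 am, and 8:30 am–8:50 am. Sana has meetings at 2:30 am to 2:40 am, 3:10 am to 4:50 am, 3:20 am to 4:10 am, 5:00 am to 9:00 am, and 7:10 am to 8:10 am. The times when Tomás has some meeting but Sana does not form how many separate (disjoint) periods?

4

A, merged: 1:50 am–2:10 am, 2:50 am–5:20 am, 6:20 am–7:30 am, 8:20 am–10:00 am.
B, merged: 2:30 am–2:40 am, 3:10 am–4:50 am, 5:00 am–9:00 am.
A \ B = 1:50 am–2:10 am, 2:50 am–3:10 am, 4:50 am–5:00 am, 9:00 am–10:00 am.
That is 4 disjoint pieces.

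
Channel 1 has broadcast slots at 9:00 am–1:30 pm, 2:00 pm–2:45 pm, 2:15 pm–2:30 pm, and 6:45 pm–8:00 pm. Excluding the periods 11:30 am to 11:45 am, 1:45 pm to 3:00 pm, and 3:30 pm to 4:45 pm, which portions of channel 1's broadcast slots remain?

9:00 am–11:30 am, 11:45 am–1:30 pm, 6:45 pm–8:00 pm

First set merges to 9:00 am–1:30 pm, 2:00 pm–2:45 pm, 6:45 pm–8:00 pm.
9:00 am–1:30 pm \ B = 9:00 am–11:30 am, 11:45 am–1:30 pm.
2:00 pm–2:45 pm: entirely removed.
6:45 pm–8:00 pm: nothing removed.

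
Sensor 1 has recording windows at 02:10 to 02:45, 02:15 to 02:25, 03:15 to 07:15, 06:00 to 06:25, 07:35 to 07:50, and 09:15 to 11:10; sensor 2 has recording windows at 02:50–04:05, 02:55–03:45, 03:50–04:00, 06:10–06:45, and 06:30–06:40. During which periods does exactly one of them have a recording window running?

02:10–02:45, 02:50–03:15, 04:05–06:10, 06:45–07:15, 07:35–07:50, 09:15–11:10

Merge the first list: 02:10–02:45, 03:15–07:15, 07:35–07:50, 09:15–11:10.
Merge the second list: 02:50–04:05, 06:10–06:45.
A \ B = 02:10–02:45, 04:05–06:10, 06:45–07:15, 07:35–07:50, 09:15–11:10.
B \ A = 02:50–03:15.
Union of the two gives the symmetric difference.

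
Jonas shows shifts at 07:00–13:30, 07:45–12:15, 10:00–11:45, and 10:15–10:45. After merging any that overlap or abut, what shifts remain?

07:00–13:30

07:45–12:15 overlaps/touches 07:00–13:30 → extend to 07:00–13:30.
10:00–11:45 overlaps/touches 07:00–13:30 → extend to 07:00–13:30.
10:15–10:45 overlaps/touches 07:00–13:30 → extend to 07:00–13:30.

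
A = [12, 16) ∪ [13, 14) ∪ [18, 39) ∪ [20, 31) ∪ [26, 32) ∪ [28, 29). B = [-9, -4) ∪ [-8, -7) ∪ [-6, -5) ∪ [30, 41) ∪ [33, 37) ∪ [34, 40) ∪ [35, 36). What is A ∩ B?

Merge the first list: [12, 16), [18, 39).
Merge the second list: [-9, -4), [30, 41).
[12, 16): no overlap with the second set.
[18, 39) meets the second set on [30, 39).

[30, 39)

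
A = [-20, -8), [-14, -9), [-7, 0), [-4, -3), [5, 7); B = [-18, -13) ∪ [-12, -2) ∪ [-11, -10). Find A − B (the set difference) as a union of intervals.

A, merged: [-20, -8), [-7, 0), [5, 7).
B, merged: [-18, -13), [-12, -2).
[-20, -8) \ B = [-20, -18), [-13, -12).
[-7, 0) \ B = [-2, 0).
[5, 7): nothing removed.

[-20, -18) ∪ [-13, -12) ∪ [-2, 0) ∪ [5, 7)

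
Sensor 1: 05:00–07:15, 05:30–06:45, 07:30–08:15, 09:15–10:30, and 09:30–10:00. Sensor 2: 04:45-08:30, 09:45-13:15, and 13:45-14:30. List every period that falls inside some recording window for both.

A, merged: 05:00–07:15, 07:30–08:15, 09:15–10:30.
05:00–07:15 meets the second set on 05:00–07:15.
07:30–08:15 meets the second set on 07:30–08:15.
09:15–10:30 meets the second set on 09:45–10:30.

05:00–07:15, 07:30–08:15, 09:45–10:30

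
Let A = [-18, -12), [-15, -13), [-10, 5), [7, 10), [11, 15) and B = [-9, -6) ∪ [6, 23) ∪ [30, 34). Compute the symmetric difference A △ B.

[-18, -12) ∪ [-10, -9) ∪ [-6, 5) ∪ [6, 7) ∪ [10, 11) ∪ [15, 23) ∪ [30, 34)

Merge the first list: [-18, -12), [-10, 5), [7, 10), [11, 15).
Only in the first: [-18, -12), [-10, -9), [-6, 5).
Only in the second: [6, 7), [10, 11), [15, 23), [30, 34).
Together these are the periods covered by exactly one.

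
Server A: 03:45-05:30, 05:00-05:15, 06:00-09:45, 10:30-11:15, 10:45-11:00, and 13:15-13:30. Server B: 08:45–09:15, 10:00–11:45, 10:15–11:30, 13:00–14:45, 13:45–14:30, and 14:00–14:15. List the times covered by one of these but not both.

03:45–05:30, 06:00–08:45, 09:15–09:45, 10:00–10:30, 11:15–11:45, 13:00–13:15, 13:30–14:45

First set merges to 03:45–05:30, 06:00–09:45, 10:30–11:15, 13:15–13:30.
Second set merges to 08:45–09:15, 10:00–11:45, 13:00–14:45.
Only in the first: 03:45–05:30, 06:00–08:45, 09:15–09:45.
Only in the second: 10:00–10:30, 11:15–11:45, 13:00–13:15, 13:30–14:45.
Together these are the periods covered by exactly one.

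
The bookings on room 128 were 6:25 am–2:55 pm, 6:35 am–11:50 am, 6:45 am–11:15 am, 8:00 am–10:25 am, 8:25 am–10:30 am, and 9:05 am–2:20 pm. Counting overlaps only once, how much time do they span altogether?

8 h 30 min

Merged: 6:25 am-2:55 pm.
Length: 8 h 30 min.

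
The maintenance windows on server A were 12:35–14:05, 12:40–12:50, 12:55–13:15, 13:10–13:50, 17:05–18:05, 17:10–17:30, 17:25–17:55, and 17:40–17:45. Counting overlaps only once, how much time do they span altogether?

2 h 30 min

Merged: 12:35-14:05, 17:05-18:05.
Lengths: 1 h 30 min + 1 h = 2 h 30 min.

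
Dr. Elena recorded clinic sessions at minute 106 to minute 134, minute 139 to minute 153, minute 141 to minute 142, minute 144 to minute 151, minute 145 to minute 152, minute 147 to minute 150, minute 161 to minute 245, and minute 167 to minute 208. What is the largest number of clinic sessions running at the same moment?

At minute 147, 4 of the intervals are simultaneously active.
No point has more.

4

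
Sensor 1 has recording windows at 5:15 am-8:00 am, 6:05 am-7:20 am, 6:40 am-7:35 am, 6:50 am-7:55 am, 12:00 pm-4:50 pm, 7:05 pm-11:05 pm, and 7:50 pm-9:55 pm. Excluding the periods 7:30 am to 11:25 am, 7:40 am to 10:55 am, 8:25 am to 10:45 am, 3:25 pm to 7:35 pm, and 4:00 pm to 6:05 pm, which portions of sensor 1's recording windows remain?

A, merged: 5:15 am–8:00 am, 12:00 pm–4:50 pm, 7:05 pm–11:05 pm.
B, merged: 7:30 am–11:25 am, 3:25 pm–7:35 pm.
5:15 am–8:00 am minus B → 5:15 am–7:30 am.
12:00 pm–4:50 pm minus B → 12:00 pm–3:25 pm.
7:05 pm–11:05 pm minus B → 7:35 pm–11:05 pm.

5:15 am–7:30 am, 12:00 pm–3:25 pm, 7:35 pm–11:05 pm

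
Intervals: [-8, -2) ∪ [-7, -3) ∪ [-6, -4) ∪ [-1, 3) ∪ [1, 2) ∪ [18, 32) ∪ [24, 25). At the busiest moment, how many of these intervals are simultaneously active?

3

At -6, 3 of the intervals are simultaneously active.
No point has more.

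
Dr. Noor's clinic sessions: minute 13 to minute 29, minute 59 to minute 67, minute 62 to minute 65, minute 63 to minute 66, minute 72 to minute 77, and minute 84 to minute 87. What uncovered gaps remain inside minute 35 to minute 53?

Covered (merged): minute 13 to minute 29, minute 59 to minute 67, minute 72 to minute 77, minute 84 to minute 87.
Uncovered inside minute 35 to minute 53: minute 35 to minute 53.

minute 35 to minute 53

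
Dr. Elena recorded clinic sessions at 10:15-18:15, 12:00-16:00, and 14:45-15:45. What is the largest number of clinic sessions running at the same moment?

3

At 14:45, 3 of the intervals are simultaneously active.
No point has more.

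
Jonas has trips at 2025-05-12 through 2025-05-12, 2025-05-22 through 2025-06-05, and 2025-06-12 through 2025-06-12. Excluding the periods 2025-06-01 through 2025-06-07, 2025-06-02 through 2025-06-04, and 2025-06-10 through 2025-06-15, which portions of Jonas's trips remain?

2025-05-12 through 2025-05-12, 2025-05-22 through 2025-05-31

Second set merges to 2025-06-01 through 2025-06-07, 2025-06-10 through 2025-06-15.
2025-05-12 through 2025-05-12: no B overlap → unchanged.
2025-05-22 through 2025-06-05 minus B → 2025-05-22 through 2025-05-31.
2025-06-12 through 2025-06-12: fully covered by B → removed.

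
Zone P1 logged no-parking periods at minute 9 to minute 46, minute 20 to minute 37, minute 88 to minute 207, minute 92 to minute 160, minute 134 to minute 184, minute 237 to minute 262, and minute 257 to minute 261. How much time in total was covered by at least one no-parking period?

Merged: minute 9 to minute 46, minute 88 to minute 207, minute 237 to minute 262.
Lengths: 37 minutes + 119 minutes + 25 minutes = 181 minutes.

181 minutes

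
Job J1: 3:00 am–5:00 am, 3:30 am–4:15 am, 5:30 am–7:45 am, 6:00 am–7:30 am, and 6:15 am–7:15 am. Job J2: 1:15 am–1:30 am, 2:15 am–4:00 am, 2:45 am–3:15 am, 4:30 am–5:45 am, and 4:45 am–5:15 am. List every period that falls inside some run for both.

3:00 am–4:00 am, 4:30 am–5:00 am, 5:30 am–5:45 am

First set merges to 3:00 am–5:00 am, 5:30 am–7:45 am.
Second set merges to 1:15 am–1:30 am, 2:15 am–4:00 am, 4:30 am–5:45 am.
3:00 am–5:00 am meets the second set on 3:00 am–4:00 am, 4:30 am–5:00 am.
5:30 am–7:45 am meets the second set on 5:30 am–5:45 am.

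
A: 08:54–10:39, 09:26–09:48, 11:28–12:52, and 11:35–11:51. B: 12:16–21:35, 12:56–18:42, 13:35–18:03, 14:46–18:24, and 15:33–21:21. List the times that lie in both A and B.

12:16–12:52

A, merged: 08:54–10:39, 11:28–12:52.
B, merged: 12:16–21:35.
08:54–10:39: no overlap with the second set.
11:28–12:52 meets the second set on 12:16–12:52.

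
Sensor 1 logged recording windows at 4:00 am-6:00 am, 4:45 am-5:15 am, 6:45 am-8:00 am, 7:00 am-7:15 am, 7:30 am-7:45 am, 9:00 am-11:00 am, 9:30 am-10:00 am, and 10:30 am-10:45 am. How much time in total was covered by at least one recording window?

Merged: 4:00 am–6:00 am, 6:45 am–8:00 am, 9:00 am–11:00 am.
Lengths: 2 h + 1 h 15 min + 2 h = 5 h 15 min.

5 h 15 min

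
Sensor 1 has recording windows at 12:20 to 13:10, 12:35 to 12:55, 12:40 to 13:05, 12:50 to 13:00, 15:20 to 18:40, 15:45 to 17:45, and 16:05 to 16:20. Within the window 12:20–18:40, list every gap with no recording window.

13:10–15:20

Covered (merged): 12:20–13:10, 15:20–18:40.
Gaps within 12:20–18:40: 13:10–15:20.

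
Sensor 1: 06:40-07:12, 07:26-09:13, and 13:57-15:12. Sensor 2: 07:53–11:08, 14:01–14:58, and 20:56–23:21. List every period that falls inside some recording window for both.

07:53–09:13, 14:01–14:58

06:40–07:12: no overlap with the second set.
07:26–09:13 meets the second set on 07:53–09:13.
13:57–15:12 meets the second set on 14:01–14:58.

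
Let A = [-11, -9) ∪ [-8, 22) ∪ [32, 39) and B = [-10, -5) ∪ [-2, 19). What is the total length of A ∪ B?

A ∪ B = [-11, 22), [32, 39).
Total: 33 + 7 = 40.

40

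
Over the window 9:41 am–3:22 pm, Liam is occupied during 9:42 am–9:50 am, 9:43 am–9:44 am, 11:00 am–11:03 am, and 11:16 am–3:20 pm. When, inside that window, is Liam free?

Covered (merged): 9:42 am-9:50 am, 11:00 am-11:03 am, 11:16 am-3:20 pm.
Complement within 9:41 am-3:22 pm: 9:41 am-9:42 am, 9:50 am-11:00 am, 11:03 am-11:16 am, 3:20 pm-3:22 pm.

9:41 am-9:42 am, 9:50 am-11:00 am, 11:03 am-11:16 am, 3:20 pm-3:22 pm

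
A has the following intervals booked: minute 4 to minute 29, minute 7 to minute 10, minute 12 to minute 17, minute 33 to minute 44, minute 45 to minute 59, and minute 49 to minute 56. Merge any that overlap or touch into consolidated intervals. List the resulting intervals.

minute 7 to minute 10 overlaps/touches minute 4 to minute 29 → extend to minute 4 to minute 29.
minute 12 to minute 17 overlaps/touches minute 4 to minute 29 → extend to minute 4 to minute 29.
minute 33 to minute 44 is disjoint → start new block.
minute 45 to minute 59 is disjoint → start new block.
minute 49 to minute 56 overlaps/touches minute 45 to minute 59 → extend to minute 45 to minute 59.

minute 4 to minute 29, minute 33 to minute 44, minute 45 to minute 59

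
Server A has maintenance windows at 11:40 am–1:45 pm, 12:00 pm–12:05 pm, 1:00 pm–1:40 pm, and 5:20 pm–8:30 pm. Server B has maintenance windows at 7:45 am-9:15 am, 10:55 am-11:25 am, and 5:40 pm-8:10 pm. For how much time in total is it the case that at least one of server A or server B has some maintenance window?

7 h 15 min

A, merged: 11:40 am–1:45 pm, 5:20 pm–8:30 pm.
A ∪ B = 7:45 am–9:15 am, 10:55 am–11:25 am, 11:40 am–1:45 pm, 5:20 pm–8:30 pm.
Total: 1 h 30 min + 30 min + 2 h 5 min + 3 h 10 min = 7 h 15 min.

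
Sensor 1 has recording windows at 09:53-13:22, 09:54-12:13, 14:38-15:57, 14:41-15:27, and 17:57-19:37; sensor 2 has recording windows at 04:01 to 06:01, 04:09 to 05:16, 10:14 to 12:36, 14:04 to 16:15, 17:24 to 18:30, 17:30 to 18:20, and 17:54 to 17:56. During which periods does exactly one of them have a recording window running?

04:01-06:01, 09:53-10:14, 12:36-13:22, 14:04-14:38, 15:57-16:15, 17:24-17:57, 18:30-19:37

A, merged: 09:53-13:22, 14:38-15:57, 17:57-19:37.
B, merged: 04:01-06:01, 10:14-12:36, 14:04-16:15, 17:24-18:30.
Only in the first: 09:53-10:14, 12:36-13:22, 18:30-19:37.
Only in the second: 04:01-06:01, 14:04-14:38, 15:57-16:15, 17:24-17:57.
Together these are the periods covered by exactly one.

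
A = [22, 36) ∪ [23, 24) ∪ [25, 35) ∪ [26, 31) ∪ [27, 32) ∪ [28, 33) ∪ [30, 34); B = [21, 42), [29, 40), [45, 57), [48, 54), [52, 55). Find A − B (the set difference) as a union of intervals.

none

First set merges to [22, 36).
Second set merges to [21, 42), [45, 57).
[22, 36) lies entirely inside B → drops out.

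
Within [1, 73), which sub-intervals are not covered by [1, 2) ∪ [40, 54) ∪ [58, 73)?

Covered (merged): [1, 2), [40, 54), [58, 73).
Uncovered inside [1, 73): [2, 40), [54, 58).

[2, 40) ∪ [54, 58)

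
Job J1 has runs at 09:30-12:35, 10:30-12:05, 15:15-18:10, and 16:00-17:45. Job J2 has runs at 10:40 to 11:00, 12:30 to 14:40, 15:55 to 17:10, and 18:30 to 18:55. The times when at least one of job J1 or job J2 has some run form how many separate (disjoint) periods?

3

A, merged: 09:30–12:35, 15:15–18:10.
A ∪ B = 09:30–14:40, 15:15–18:10, 18:30–18:55.
That is 3 disjoint pieces.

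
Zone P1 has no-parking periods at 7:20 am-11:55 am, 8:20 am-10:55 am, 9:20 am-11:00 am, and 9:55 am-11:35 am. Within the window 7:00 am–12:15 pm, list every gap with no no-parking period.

7:00 am-7:20 am, 11:55 am-12:15 pm

Covered (merged): 7:20 am-11:55 am.
Uncovered inside 7:00 am-12:15 pm: 7:00 am-7:20 am, 11:55 am-12:15 pm.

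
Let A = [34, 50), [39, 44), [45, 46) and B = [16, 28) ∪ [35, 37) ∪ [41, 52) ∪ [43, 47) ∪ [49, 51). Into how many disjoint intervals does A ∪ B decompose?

2

A, merged: [34, 50).
B, merged: [16, 28), [35, 37), [41, 52).
A ∪ B = [16, 28), [34, 52).
That is 2 disjoint pieces.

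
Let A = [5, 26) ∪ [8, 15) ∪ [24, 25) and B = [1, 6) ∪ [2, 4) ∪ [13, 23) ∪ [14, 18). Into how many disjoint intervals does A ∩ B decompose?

2

First set merges to [5, 26).
Second set merges to [1, 6), [13, 23).
A ∩ B = [5, 6), [13, 23).
That is 2 disjoint pieces.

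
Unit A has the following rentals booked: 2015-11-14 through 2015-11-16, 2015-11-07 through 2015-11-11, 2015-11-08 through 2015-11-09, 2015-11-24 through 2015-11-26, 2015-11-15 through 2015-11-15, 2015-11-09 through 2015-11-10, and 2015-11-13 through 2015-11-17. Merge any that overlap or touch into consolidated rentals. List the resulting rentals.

2015-11-07 through 2015-11-11, 2015-11-13 through 2015-11-17, 2015-11-24 through 2015-11-26

Sort by start: 2015-11-07 through 2015-11-11, 2015-11-08 through 2015-11-09, 2015-11-09 through 2015-11-10, 2015-11-13 through 2015-11-17, 2015-11-14 through 2015-11-16, 2015-11-15 through 2015-11-15, 2015-11-24 through 2015-11-26.
2015-11-08 through 2015-11-09 overlaps/touches 2015-11-07 through 2015-11-11 → extend to 2015-11-07 through 2015-11-11.
2015-11-09 through 2015-11-10 overlaps/touches 2015-11-07 through 2015-11-11 → extend to 2015-11-07 through 2015-11-11.
2015-11-13 through 2015-11-17 is disjoint → start new block.
2015-11-14 through 2015-11-16 overlaps/touches 2015-11-13 through 2015-11-17 → extend to 2015-11-13 through 2015-11-17.
2015-11-15 through 2015-11-15 overlaps/touches 2015-11-13 through 2015-11-17 → extend to 2015-11-13 through 2015-11-17.
2015-11-24 through 2015-11-26 is disjoint → start new block.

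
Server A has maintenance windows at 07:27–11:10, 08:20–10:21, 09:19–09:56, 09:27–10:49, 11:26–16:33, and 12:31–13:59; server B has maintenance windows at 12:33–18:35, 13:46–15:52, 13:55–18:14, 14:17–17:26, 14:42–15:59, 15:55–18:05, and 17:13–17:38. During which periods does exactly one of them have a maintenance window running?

07:27–11:10, 11:26–12:33, 16:33–18:35

Merge the first list: 07:27–11:10, 11:26–16:33.
Merge the second list: 12:33–18:35.
A but not B: 07:27–11:10, 11:26–12:33.
B but not A: 16:33–18:35.
Combining gives A △ B.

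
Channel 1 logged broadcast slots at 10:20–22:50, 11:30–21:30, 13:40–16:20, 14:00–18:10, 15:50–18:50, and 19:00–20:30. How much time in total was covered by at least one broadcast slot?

Merged: 10:20–22:50.
Length: 12 h 30 min.

12 h 30 min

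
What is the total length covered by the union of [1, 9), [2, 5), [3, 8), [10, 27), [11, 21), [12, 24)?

Merged: [1, 9), [10, 27).
Lengths: 8 + 17 = 25.

25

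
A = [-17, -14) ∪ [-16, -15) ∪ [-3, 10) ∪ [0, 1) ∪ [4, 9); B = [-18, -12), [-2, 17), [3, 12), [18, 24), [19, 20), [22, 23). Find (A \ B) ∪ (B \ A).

[-18, -17) ∪ [-14, -12) ∪ [-3, -2) ∪ [10, 17) ∪ [18, 24)

First set merges to [-17, -14), [-3, 10).
Second set merges to [-18, -12), [-2, 17), [18, 24).
A but not B: [-3, -2).
B but not A: [-18, -17), [-14, -12), [10, 17), [18, 24).
Combining gives A △ B.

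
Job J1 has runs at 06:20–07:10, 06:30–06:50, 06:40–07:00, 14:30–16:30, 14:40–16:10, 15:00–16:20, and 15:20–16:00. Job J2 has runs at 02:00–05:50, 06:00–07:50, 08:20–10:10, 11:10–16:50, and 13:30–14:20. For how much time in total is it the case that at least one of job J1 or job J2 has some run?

Merge the first list: 06:20-07:10, 14:30-16:30.
Merge the second list: 02:00-05:50, 06:00-07:50, 08:20-10:10, 11:10-16:50.
A ∪ B = 02:00-05:50, 06:00-07:50, 08:20-10:10, 11:10-16:50.
Total: 3 h 50 min + 1 h 50 min + 1 h 50 min + 5 h 40 min = 13 h 10 min.

13 h 10 min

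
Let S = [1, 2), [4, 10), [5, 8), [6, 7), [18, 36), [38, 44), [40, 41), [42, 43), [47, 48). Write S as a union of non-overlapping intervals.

[4, 10) is disjoint → start new block.
[5, 8) overlaps/touches [4, 10) → extend to [4, 10).
[6, 7) overlaps/touches [4, 10) → extend to [4, 10).
[18, 36) is disjoint → start new block.
[38, 44) is disjoint → start new block.
[40, 41) overlaps/touches [38, 44) → extend to [38, 44).
[42, 43) overlaps/touches [38, 44) → extend to [38, 44).
[47, 48) is disjoint → start new block.

[1, 2) ∪ [4, 10) ∪ [18, 36) ∪ [38, 44) ∪ [47, 48)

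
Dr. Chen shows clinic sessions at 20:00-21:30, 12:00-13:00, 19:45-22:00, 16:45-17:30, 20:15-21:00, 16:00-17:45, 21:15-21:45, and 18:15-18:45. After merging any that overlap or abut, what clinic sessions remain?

12:00–13:00, 16:00–17:45, 18:15–18:45, 19:45–22:00

Sort by start: 12:00–13:00, 16:00–17:45, 16:45–17:30, 18:15–18:45, 19:45–22:00, 20:00–21:30, 20:15–21:00, 21:15–21:45.
16:00–17:45 is disjoint → start new block.
16:45–17:30 overlaps/touches 16:00–17:45 → extend to 16:00–17:45.
18:15–18:45 is disjoint → start new block.
19:45–22:00 is disjoint → start new block.
20:00–21:30 overlaps/touches 19:45–22:00 → extend to 19:45–22:00.
20:15–21:00 overlaps/touches 19:45–22:00 → extend to 19:45–22:00.
21:15–21:45 overlaps/touches 19:45–22:00 → extend to 19:45–22:00.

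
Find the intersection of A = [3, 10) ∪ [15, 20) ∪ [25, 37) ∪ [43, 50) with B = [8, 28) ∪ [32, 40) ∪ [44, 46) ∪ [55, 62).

[8, 10) ∪ [15, 20) ∪ [25, 28) ∪ [32, 37) ∪ [44, 46)

[3, 10) meets the second set on [8, 10).
[15, 20) meets the second set on [15, 20).
[25, 37) meets the second set on [25, 28), [32, 37).
[43, 50) meets the second set on [44, 46).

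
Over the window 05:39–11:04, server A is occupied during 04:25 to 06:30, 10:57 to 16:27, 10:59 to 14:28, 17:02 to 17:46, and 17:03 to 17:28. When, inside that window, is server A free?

06:30-10:57

The merged coverage is 04:25-06:30, 10:57-16:27, 17:02-17:46.
Uncovered inside 05:39-11:04: 06:30-10:57.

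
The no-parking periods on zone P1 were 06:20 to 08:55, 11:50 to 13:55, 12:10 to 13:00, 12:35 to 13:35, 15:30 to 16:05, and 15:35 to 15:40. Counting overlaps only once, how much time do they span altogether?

5 h 15 min

Merged: 06:20–08:55, 11:50–13:55, 15:30–16:05.
Lengths: 2 h 35 min + 2 h 5 min + 35 min = 5 h 15 min.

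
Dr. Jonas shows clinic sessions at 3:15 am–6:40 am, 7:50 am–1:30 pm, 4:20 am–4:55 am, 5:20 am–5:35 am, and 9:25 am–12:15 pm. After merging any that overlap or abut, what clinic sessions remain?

3:15 am-6:40 am, 7:50 am-1:30 pm

Sort by start: 3:15 am-6:40 am, 4:20 am-4:55 am, 5:20 am-5:35 am, 7:50 am-1:30 pm, 9:25 am-12:15 pm.
4:20 am-4:55 am overlaps/touches 3:15 am-6:40 am → extend to 3:15 am-6:40 am.
5:20 am-5:35 am overlaps/touches 3:15 am-6:40 am → extend to 3:15 am-6:40 am.
7:50 am-1:30 pm is disjoint → start new block.
9:25 am-12:15 pm overlaps/touches 7:50 am-1:30 pm → extend to 7:50 am-1:30 pm.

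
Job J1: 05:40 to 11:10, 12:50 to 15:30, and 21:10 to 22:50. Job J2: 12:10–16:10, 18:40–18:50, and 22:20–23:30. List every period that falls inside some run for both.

12:50–15:30, 22:20–22:50

05:40–11:10 falls entirely outside B.
12:50–15:30 overlaps B on 12:50–15:30.
21:10–22:50 overlaps B on 22:20–22:50.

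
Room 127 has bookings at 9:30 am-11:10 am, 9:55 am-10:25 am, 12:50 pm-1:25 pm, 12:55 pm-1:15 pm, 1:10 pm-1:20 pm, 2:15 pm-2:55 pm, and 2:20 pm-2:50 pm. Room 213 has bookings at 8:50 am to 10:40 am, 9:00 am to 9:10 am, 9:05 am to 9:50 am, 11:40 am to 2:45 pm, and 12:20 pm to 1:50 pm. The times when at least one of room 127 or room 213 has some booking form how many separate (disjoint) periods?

2

First set merges to 9:30 am–11:10 am, 12:50 pm–1:25 pm, 2:15 pm–2:55 pm.
Second set merges to 8:50 am–10:40 am, 11:40 am–2:45 pm.
A ∪ B = 8:50 am–11:10 am, 11:40 am–2:55 pm.
That is 2 disjoint pieces.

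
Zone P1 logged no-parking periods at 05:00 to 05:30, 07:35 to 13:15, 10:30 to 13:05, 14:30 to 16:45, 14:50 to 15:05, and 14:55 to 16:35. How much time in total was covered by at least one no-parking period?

8 h 25 min

Merged: 05:00–05:30, 07:35–13:15, 14:30–16:45.
Lengths: 30 min + 5 h 40 min + 2 h 15 min = 8 h 25 min.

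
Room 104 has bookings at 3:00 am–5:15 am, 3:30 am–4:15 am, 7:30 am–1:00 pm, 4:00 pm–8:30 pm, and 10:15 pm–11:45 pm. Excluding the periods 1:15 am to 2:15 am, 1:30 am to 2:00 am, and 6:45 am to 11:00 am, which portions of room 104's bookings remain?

3:00 am-5:15 am, 11:00 am-1:00 pm, 4:00 pm-8:30 pm, 10:15 pm-11:45 pm

Merge the first list: 3:00 am-5:15 am, 7:30 am-1:00 pm, 4:00 pm-8:30 pm, 10:15 pm-11:45 pm.
Merge the second list: 1:15 am-2:15 am, 6:45 am-11:00 am.
3:00 am-5:15 am is untouched.
7:30 am-1:00 pm with B removed leaves 11:00 am-1:00 pm.
4:00 pm-8:30 pm is untouched.
10:15 pm-11:45 pm is untouched.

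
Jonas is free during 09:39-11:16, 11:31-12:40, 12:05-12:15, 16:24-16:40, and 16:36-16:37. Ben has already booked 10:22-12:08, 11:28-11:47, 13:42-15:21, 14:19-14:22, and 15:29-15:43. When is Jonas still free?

09:39–10:22, 12:08–12:40, 16:24–16:40

Merge the first list: 09:39–11:16, 11:31–12:40, 16:24–16:40.
Merge the second list: 10:22–12:08, 13:42–15:21, 15:29–15:43.
09:39–11:16 \ B = 09:39–10:22.
11:31–12:40 \ B = 12:08–12:40.
16:24–16:40: nothing removed.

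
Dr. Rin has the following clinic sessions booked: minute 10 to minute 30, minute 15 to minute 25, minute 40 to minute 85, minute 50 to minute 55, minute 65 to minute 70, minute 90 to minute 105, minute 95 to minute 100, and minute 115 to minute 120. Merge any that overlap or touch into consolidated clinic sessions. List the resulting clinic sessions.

minute 10 to minute 30, minute 40 to minute 85, minute 90 to minute 105, minute 115 to minute 120

minute 15 to minute 25 overlaps/touches minute 10 to minute 30 → extend to minute 10 to minute 30.
minute 40 to minute 85 is disjoint → start new block.
minute 50 to minute 55 overlaps/touches minute 40 to minute 85 → extend to minute 40 to minute 85.
minute 65 to minute 70 overlaps/touches minute 40 to minute 85 → extend to minute 40 to minute 85.
minute 90 to minute 105 is disjoint → start new block.
minute 95 to minute 100 overlaps/touches minute 90 to minute 105 → extend to minute 90 to minute 105.
minute 115 to minute 120 is disjoint → start new block.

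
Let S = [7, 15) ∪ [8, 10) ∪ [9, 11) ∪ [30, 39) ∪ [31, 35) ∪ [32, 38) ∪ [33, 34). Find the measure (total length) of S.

Merged: [7, 15), [30, 39).
Lengths: 8 + 9 = 17.

17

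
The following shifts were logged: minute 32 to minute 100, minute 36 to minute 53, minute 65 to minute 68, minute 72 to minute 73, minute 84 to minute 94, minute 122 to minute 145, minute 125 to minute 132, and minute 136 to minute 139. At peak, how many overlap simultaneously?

At minute 36, 2 of the intervals are simultaneously active.
No point has more.

2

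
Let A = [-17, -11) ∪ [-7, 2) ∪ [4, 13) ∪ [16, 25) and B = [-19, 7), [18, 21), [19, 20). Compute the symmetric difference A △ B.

[-19, -17) ∪ [-11, -7) ∪ [2, 4) ∪ [7, 13) ∪ [16, 18) ∪ [21, 25)

Second set merges to [-19, 7), [18, 21).
A \ B = [7, 13), [16, 18), [21, 25).
B \ A = [-19, -17), [-11, -7), [2, 4).
Union of the two gives the symmetric difference.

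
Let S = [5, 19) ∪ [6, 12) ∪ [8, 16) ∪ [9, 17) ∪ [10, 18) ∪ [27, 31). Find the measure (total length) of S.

18

Merged: [5, 19), [27, 31).
Lengths: 14 + 4 = 18.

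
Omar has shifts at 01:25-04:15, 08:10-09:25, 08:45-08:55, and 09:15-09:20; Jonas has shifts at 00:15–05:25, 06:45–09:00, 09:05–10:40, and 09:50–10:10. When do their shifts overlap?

Merge the first list: 01:25–04:15, 08:10–09:25.
Merge the second list: 00:15–05:25, 06:45–09:00, 09:05–10:40.
01:25–04:15 overlaps B on 01:25–04:15.
08:10–09:25 overlaps B on 08:10–09:00, 09:05–09:25.

01:25–04:15, 08:10–09:00, 09:05–09:25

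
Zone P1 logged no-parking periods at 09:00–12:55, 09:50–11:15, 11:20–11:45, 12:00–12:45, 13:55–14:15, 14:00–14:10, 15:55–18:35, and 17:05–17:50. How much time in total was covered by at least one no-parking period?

6 h 55 min

Merged: 09:00–12:55, 13:55–14:15, 15:55–18:35.
Lengths: 3 h 55 min + 20 min + 2 h 40 min = 6 h 55 min.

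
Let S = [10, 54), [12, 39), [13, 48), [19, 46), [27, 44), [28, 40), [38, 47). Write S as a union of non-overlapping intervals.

[10, 54)

[12, 39) overlaps/touches [10, 54) → extend to [10, 54).
[13, 48) overlaps/touches [10, 54) → extend to [10, 54).
[19, 46) overlaps/touches [10, 54) → extend to [10, 54).
[27, 44) overlaps/touches [10, 54) → extend to [10, 54).
[28, 40) overlaps/touches [10, 54) → extend to [10, 54).
[38, 47) overlaps/touches [10, 54) → extend to [10, 54).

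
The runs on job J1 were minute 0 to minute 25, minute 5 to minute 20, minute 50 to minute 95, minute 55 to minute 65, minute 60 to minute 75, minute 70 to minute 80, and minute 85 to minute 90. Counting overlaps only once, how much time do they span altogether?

Merged: minute 0 to minute 25, minute 50 to minute 95.
Lengths: 25 minutes + 45 minutes = 70 minutes.

70 minutes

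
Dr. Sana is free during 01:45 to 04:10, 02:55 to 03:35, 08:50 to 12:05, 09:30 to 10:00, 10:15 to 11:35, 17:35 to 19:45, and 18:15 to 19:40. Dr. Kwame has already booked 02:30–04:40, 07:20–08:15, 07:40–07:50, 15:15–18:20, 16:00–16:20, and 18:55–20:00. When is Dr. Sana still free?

01:45-02:30, 08:50-12:05, 18:20-18:55

First set merges to 01:45-04:10, 08:50-12:05, 17:35-19:45.
Second set merges to 02:30-04:40, 07:20-08:15, 15:15-18:20, 18:55-20:00.
01:45-04:10 minus B → 01:45-02:30.
08:50-12:05: no B overlap → unchanged.
17:35-19:45 minus B → 18:20-18:55.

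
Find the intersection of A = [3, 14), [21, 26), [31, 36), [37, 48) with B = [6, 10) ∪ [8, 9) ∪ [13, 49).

[6, 10) ∪ [13, 14) ∪ [21, 26) ∪ [31, 36) ∪ [37, 48)

Second set merges to [6, 10), [13, 49).
[3, 14) ∩ B → [6, 10), [13, 14).
[21, 26) ∩ B → [21, 26).
[31, 36) ∩ B → [31, 36).
[37, 48) ∩ B → [37, 48).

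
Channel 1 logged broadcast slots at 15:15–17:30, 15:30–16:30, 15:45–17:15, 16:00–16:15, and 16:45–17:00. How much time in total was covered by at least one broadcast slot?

2 h 15 min

Merged: 15:15-17:30.
Length: 2 h 15 min.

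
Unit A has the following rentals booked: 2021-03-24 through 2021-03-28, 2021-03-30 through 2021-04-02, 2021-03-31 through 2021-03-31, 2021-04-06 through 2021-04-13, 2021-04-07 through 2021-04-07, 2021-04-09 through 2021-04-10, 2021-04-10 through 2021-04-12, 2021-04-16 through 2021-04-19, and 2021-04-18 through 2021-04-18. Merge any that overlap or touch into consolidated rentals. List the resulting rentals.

2021-03-24 through 2021-03-28, 2021-03-30 through 2021-04-02, 2021-04-06 through 2021-04-13, 2021-04-16 through 2021-04-19

2021-03-30 through 2021-04-02 is disjoint → start new block.
2021-03-31 through 2021-03-31 overlaps/touches 2021-03-30 through 2021-04-02 → extend to 2021-03-30 through 2021-04-02.
2021-04-06 through 2021-04-13 is disjoint → start new block.
2021-04-07 through 2021-04-07 overlaps/touches 2021-04-06 through 2021-04-13 → extend to 2021-04-06 through 2021-04-13.
2021-04-09 through 2021-04-10 overlaps/touches 2021-04-06 through 2021-04-13 → extend to 2021-04-06 through 2021-04-13.
2021-04-10 through 2021-04-12 overlaps/touches 2021-04-06 through 2021-04-13 → extend to 2021-04-06 through 2021-04-13.
2021-04-16 through 2021-04-19 is disjoint → start new block.
2021-04-18 through 2021-04-18 overlaps/touches 2021-04-16 through 2021-04-19 → extend to 2021-04-16 through 2021-04-19.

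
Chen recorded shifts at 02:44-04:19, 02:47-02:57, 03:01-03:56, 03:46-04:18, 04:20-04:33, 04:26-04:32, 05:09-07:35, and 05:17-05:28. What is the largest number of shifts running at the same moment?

3

At 03:46, 3 of the intervals are simultaneously active.
No point has more.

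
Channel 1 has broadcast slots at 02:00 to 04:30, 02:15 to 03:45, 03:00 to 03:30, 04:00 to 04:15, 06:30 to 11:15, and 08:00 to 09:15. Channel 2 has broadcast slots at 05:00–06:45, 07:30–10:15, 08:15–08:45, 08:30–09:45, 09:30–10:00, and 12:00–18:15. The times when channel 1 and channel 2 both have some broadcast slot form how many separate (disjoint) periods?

First set merges to 02:00-04:30, 06:30-11:15.
Second set merges to 05:00-06:45, 07:30-10:15, 12:00-18:15.
A ∩ B = 06:30-06:45, 07:30-10:15.
That is 2 disjoint pieces.

2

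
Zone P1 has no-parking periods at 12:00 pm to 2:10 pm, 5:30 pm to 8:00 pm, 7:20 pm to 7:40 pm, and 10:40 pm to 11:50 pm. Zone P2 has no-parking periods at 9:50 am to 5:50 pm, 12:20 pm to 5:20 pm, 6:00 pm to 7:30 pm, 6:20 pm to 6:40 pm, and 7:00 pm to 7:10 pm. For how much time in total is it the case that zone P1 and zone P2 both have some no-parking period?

4 h

Merge the first list: 12:00 pm–2:10 pm, 5:30 pm–8:00 pm, 10:40 pm–11:50 pm.
Merge the second list: 9:50 am–5:50 pm, 6:00 pm–7:30 pm.
A ∩ B = 12:00 pm–2:10 pm, 5:30 pm–5:50 pm, 6:00 pm–7:30 pm.
Total: 2 h 10 min + 20 min + 1 h 30 min = 4 h.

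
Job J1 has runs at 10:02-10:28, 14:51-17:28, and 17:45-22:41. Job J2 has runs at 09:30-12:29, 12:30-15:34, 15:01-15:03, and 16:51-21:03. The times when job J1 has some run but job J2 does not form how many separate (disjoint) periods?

2

Merge the second list: 09:30–12:29, 12:30–15:34, 16:51–21:03.
A \ B = 15:34–16:51, 21:03–22:41.
That is 2 disjoint pieces.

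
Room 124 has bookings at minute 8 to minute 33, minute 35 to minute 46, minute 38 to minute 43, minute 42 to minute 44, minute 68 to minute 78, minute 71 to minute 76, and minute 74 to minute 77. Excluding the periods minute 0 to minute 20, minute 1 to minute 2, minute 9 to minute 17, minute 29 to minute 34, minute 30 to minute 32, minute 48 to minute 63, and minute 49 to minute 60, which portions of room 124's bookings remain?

minute 20 to minute 29, minute 35 to minute 46, minute 68 to minute 78

A, merged: minute 8 to minute 33, minute 35 to minute 46, minute 68 to minute 78.
B, merged: minute 0 to minute 20, minute 29 to minute 34, minute 48 to minute 63.
minute 8 to minute 33 with B removed leaves minute 20 to minute 29.
minute 35 to minute 46 is untouched.
minute 68 to minute 78 is untouched.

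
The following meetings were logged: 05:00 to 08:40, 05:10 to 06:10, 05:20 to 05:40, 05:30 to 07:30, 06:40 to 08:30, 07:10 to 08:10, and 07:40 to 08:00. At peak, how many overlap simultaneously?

4

Walk the sorted start/end points keeping a running depth.
The depth first hits 4 at 05:30.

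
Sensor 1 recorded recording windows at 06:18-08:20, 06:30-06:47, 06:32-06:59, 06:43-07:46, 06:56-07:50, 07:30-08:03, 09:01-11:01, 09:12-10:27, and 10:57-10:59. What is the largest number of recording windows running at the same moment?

4

Sweep endpoints in order; track running count of active intervals.
Peak of 4 reached at 06:43.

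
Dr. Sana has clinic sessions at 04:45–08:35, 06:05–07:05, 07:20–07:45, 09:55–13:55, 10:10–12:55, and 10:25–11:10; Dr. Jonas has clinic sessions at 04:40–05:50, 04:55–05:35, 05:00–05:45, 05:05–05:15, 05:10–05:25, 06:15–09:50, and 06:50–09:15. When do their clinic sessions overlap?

First set merges to 04:45-08:35, 09:55-13:55.
Second set merges to 04:40-05:50, 06:15-09:50.
04:45-08:35 meets the second set on 04:45-05:50, 06:15-08:35.
09:55-13:55: no overlap with the second set.

04:45-05:50, 06:15-08:35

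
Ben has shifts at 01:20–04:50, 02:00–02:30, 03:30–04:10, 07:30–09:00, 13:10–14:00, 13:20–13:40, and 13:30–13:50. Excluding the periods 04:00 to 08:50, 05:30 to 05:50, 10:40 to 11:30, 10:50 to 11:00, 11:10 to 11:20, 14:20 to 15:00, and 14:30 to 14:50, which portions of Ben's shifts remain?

01:20–04:00, 08:50–09:00, 13:10–14:00

First set merges to 01:20–04:50, 07:30–09:00, 13:10–14:00.
Second set merges to 04:00–08:50, 10:40–11:30, 14:20–15:00.
01:20–04:50 with B removed leaves 01:20–04:00.
07:30–09:00 with B removed leaves 08:50–09:00.
13:10–14:00 is untouched.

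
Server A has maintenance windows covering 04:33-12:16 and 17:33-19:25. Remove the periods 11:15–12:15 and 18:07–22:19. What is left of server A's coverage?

04:33-11:15, 12:15-12:16, 17:33-18:07

04:33-12:16 minus B → 04:33-11:15, 12:15-12:16.
17:33-19:25 minus B → 17:33-18:07.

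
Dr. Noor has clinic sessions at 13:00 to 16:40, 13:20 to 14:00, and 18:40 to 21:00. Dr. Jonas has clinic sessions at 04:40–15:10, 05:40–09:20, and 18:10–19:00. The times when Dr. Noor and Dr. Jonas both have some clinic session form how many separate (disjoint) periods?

Merge the first list: 13:00–16:40, 18:40–21:00.
Merge the second list: 04:40–15:10, 18:10–19:00.
A ∩ B = 13:00–15:10, 18:40–19:00.
That is 2 disjoint pieces.

2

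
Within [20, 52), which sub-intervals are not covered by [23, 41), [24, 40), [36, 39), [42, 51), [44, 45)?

The merged coverage is [23, 41), [42, 51).
Gaps within [20, 52): [20, 23), [41, 42), [51, 52).

[20, 23) ∪ [41, 42) ∪ [51, 52)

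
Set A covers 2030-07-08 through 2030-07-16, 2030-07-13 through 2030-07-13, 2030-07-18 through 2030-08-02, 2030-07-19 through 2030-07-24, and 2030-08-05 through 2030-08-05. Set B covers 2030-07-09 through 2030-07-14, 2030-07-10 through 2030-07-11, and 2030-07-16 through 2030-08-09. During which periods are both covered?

A, merged: 2030-07-08 through 2030-07-16, 2030-07-18 through 2030-08-02, 2030-08-05 through 2030-08-05.
B, merged: 2030-07-09 through 2030-07-14, 2030-07-16 through 2030-08-09.
2030-07-08 through 2030-07-16 ∩ B → 2030-07-09 through 2030-07-14, 2030-07-16 through 2030-07-16.
2030-07-18 through 2030-08-02 ∩ B → 2030-07-18 through 2030-08-02.
2030-08-05 through 2030-08-05 ∩ B → 2030-08-05 through 2030-08-05.

2030-07-09 through 2030-07-14, 2030-07-16 through 2030-07-16, 2030-07-18 through 2030-08-02, 2030-08-05 through 2030-08-05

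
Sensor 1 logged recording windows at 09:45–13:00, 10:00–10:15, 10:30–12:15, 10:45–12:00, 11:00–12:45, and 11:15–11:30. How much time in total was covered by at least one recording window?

Merged: 09:45–13:00.
Length: 3 h 15 min.

3 h 15 min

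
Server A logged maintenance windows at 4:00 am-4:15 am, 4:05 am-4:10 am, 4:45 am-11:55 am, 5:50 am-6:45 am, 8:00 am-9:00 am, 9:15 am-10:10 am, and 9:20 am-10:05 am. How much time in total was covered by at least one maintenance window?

Merged: 4:00 am–4:15 am, 4:45 am–11:55 am.
Lengths: 15 min + 7 h 10 min = 7 h 25 min.

7 h 25 min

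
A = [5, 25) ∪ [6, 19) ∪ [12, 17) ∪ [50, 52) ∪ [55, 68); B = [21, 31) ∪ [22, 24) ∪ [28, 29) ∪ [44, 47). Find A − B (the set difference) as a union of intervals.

[5, 21) ∪ [50, 52) ∪ [55, 68)

First set merges to [5, 25), [50, 52), [55, 68).
Second set merges to [21, 31), [44, 47).
[5, 25) with B removed leaves [5, 21).
[50, 52) is untouched.
[55, 68) is untouched.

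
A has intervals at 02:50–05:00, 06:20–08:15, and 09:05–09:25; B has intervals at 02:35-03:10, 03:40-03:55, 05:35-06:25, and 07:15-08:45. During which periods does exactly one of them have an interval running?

02:35–02:50, 03:10–03:40, 03:55–05:00, 05:35–06:20, 06:25–07:15, 08:15–08:45, 09:05–09:25

A but not B: 03:10–03:40, 03:55–05:00, 06:25–07:15, 09:05–09:25.
B but not A: 02:35–02:50, 05:35–06:20, 08:15–08:45.
Combining gives A △ B.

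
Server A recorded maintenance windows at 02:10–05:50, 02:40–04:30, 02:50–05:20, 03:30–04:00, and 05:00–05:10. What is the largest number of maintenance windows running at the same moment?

4

At 03:30, 4 of the intervals are simultaneously active.
No point has more.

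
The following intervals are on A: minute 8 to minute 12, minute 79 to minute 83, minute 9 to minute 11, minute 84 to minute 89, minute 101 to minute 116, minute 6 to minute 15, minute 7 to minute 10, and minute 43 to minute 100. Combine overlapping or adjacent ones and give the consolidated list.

Sort by start: minute 6 to minute 15, minute 7 to minute 10, minute 8 to minute 12, minute 9 to minute 11, minute 43 to minute 100, minute 79 to minute 83, minute 84 to minute 89, minute 101 to minute 116.
minute 7 to minute 10 overlaps/touches minute 6 to minute 15 → extend to minute 6 to minute 15.
minute 8 to minute 12 overlaps/touches minute 6 to minute 15 → extend to minute 6 to minute 15.
minute 9 to minute 11 overlaps/touches minute 6 to minute 15 → extend to minute 6 to minute 15.
minute 43 to minute 100 is disjoint → start new block.
minute 79 to minute 83 overlaps/touches minute 43 to minute 100 → extend to minute 43 to minute 100.
minute 84 to minute 89 overlaps/touches minute 43 to minute 100 → extend to minute 43 to minute 100.
minute 101 to minute 116 is disjoint → start new block.

minute 6 to minute 15, minute 43 to minute 100, minute 101 to minute 116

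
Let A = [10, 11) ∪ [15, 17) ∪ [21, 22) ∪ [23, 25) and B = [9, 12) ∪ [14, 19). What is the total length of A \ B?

3

A \ B = [21, 22), [23, 25).
Total: 1 + 2 = 3.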